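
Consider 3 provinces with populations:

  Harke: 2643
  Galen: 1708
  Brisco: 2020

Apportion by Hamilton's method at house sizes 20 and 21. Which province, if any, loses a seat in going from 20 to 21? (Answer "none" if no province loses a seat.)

Galen

At 20 seats: Harke 8, Galen 6, Brisco 6.
At 21 seats: Harke 9, Galen 5, Brisco 7.
Galen drops from 6 to 5.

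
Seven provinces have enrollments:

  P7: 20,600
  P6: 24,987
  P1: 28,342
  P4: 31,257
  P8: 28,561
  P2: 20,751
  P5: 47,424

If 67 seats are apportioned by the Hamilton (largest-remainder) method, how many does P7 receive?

Total 201922; standard divisor 201922/67 ≈ 3013.761.
Standard quotas: P7 6.8353, P6 8.2910, P1 9.4042, P4 10.3714, P8 9.4769, P2 6.8854, P5 15.7358.
Lower quotas: P7 6, P6 8, P1 9, P4 10, P8 9, P2 6, P5 15 (sum 63, leaving 4 seats).
Remainders in descending order: P2 0.8854, P7 0.8353, P5 0.7358, P8 0.4769, P1 0.4042, P4 0.3714, P6 0.2910.
Largest remainders: P2, P7, P5, P8 receive the extra seats.
P7 receives 7.

7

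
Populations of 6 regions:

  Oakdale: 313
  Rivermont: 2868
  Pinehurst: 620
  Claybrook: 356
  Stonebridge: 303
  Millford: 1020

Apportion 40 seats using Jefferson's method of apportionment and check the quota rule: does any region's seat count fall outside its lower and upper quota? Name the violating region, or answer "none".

Rivermont

Standard quotas: Oakdale 2.285, Rivermont 20.934, Pinehurst 4.526, Claybrook 2.599, Stonebridge 2.212, Millford 7.445.
Jefferson allocation: Oakdale 2, Rivermont 22, Pinehurst 4, Claybrook 2, Stonebridge 2, Millford 8.
Rivermont has quota 20.934 (lower 20, upper 21) but receives 22 — outside the quota interval.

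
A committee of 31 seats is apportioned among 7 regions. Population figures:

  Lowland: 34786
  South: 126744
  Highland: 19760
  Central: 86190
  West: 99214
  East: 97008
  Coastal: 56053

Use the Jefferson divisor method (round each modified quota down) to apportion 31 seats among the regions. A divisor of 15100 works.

With modified divisor 15100: modified quotas Lowland 2.304, South 8.394, Highland 1.309, Central 5.708, West 6.570, East 6.424, Coastal 3.712.
Rounding down: Lowland 2, South 8, Highland 1, Central 5, West 6, East 6, Coastal 3 (total 31).

Lowland 2, South 8, Highland 1, Central 5, West 6, East 6, Coastal 3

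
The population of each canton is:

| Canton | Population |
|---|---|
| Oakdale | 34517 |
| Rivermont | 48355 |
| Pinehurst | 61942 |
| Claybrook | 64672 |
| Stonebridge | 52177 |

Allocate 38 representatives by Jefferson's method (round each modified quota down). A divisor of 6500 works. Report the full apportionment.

Oakdale 5, Rivermont 7, Pinehurst 9, Claybrook 9, Stonebridge 8

With modified divisor 6500: modified quotas Oakdale 5.310, Rivermont 7.439, Pinehurst 9.530, Claybrook 9.950, Stonebridge 8.027.
Rounding down: Oakdale 5, Rivermont 7, Pinehurst 9, Claybrook 9, Stonebridge 8 (total 38).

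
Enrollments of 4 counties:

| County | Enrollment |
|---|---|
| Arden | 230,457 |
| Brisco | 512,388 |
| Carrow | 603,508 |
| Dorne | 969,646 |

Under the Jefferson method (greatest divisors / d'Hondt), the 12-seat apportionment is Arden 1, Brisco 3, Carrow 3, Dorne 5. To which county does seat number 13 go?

Dorne

Priority for the next seat is population ÷ (current seats + 1).
Priorities: Arden 115228.500, Brisco 128097.000, Carrow 150877.000, Dorne 161607.667.
Highest priority: Dorne.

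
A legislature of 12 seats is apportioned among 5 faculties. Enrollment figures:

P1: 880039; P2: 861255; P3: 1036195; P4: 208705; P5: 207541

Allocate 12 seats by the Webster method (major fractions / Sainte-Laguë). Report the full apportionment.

P1 3; P2 3; P3 4; P4 1; P5 1

Standard divisor 3193735/12 ≈ 266144.583; standard quotas: P1 3.307, P2 3.236, P3 3.893, P4 0.784, P5 0.780.
Rounding to the nearest integer gives P1 3, P2 3, P3 4, P4 1, P5 1 — total 12, matching the house size, so no adjustment is needed.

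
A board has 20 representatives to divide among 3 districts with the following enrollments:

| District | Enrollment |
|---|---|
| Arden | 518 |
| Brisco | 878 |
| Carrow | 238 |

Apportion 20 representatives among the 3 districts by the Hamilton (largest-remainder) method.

Total 1634; standard divisor 1634/20 ≈ 81.7.
Standard quotas: Arden 6.340, Brisco 10.747, Carrow 2.913.
Lower quotas: Arden 6, Brisco 10, Carrow 2 (sum 18, leaving 2 seats).
Remainders in descending order: Carrow 0.913, Brisco 0.747, Arden 0.340.
Largest remainders: Carrow, Brisco receive the extra seats.

Arden 6; Brisco 11; Carrow 3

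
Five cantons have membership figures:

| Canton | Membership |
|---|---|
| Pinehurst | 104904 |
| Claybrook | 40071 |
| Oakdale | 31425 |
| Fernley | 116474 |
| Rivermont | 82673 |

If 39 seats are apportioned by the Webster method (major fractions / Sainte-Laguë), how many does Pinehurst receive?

11

Standard divisor 375547/39 ≈ 9629.41; standard quotas: Pinehurst 10.894, Claybrook 4.161, Oakdale 3.263, Fernley 12.096, Rivermont 8.585.
Rounding to the nearest integer gives Pinehurst 11, Claybrook 4, Oakdale 3, Fernley 12, Rivermont 9 — total 39, matching the house size, so no adjustment is needed.
Pinehurst receives 11.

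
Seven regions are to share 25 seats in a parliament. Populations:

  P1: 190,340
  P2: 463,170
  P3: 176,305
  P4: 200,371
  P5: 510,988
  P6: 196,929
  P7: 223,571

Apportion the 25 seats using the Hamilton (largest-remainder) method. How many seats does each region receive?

Total 1961674; standard divisor 1961674/25 ≈ 78466.96.
Standard quotas: P1 2.4257, P2 5.9027, P3 2.2469, P4 2.5536, P5 6.5121, P6 2.5097, P7 2.8492.
Lower quotas: P1 2, P2 5, P3 2, P4 2, P5 6, P6 2, P7 2 (sum 21, leaving 4 seats).
Remainders in descending order: P2 0.9027, P7 0.8492, P4 0.5536, P5 0.5121, P6 0.5097, P1 0.4257, P3 0.2469.
The surplus seats go to P2, P7, P4, P5.

P1=2, P2=6, P3=2, P4=3, P5=7, P6=2, P7=3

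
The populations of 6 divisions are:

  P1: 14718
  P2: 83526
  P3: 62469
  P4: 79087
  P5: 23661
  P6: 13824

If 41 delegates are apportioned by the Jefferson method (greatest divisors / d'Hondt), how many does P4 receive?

12

Standard divisor 277285/41 ≈ 6763.049; standard quotas: P1 2.176, P2 12.350, P3 9.237, P4 11.694, P5 3.499, P6 2.044.
Rounding down gives 2, 12, 9, 11, 3, 2 = 39 seats, so the divisor must be adjusted.
With modified divisor 6300: modified quotas P1 2.336, P2 13.258, P3 9.916, P4 12.553, P5 3.756, P6 2.194.
Rounding down: P1 2, P2 13, P3 9, P4 12, P5 3, P6 2 (total 41).
P4 receives 12.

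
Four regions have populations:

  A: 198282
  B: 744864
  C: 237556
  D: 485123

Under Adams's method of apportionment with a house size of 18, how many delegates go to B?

Standard divisor 1665825/18 ≈ 92545.833; standard quotas: A 2.143, B 8.049, C 2.567, D 5.242.
Rounding up gives 3, 9, 3, 6 = 21 seats, so the divisor must be adjusted.
With modified divisor 102800: modified quotas A 1.929, B 7.246, C 2.311, D 4.719.
Rounding up: A 2, B 8, C 3, D 5 (total 18).
B receives 8.

8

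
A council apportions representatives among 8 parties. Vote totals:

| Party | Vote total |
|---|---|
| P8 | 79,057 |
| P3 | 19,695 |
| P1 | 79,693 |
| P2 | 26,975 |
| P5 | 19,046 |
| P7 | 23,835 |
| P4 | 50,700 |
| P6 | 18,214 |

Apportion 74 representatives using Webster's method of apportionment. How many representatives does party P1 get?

19

Standard divisor 317215/74 ≈ 4286.689; standard quotas: P8 18.442, P3 4.594, P1 18.591, P2 6.293, P5 4.443, P7 5.560, P4 11.827, P6 4.249.
Rounding to the nearest integer gives P8 18, P3 5, P1 19, P2 6, P5 4, P7 6, P4 12, P6 4 — total 74, matching the house size, so no adjustment is needed.
P1 receives 19.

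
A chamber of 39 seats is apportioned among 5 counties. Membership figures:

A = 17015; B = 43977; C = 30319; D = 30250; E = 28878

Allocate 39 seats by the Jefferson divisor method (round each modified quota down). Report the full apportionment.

Standard divisor 150439/39 ≈ 3857.41; standard quotas: A 4.411, B 11.401, C 7.860, D 7.842, E 7.486.
Rounding down gives 4, 11, 7, 7, 7 = 36 seats, so the divisor must be adjusted.
With modified divisor 3640: modified quotas A 4.674, B 12.082, C 8.329, D 8.310, E 7.934.
Rounding down: A 4, B 12, C 8, D 8, E 7 (total 39).

A 4, B 12, C 8, D 8, E 7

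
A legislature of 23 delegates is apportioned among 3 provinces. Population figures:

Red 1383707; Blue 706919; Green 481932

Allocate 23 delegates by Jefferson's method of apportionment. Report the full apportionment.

Red 13, Blue 6, Green 4

Standard divisor 2572558/23 ≈ 111850.348; standard quotas: Red 12.371, Blue 6.320, Green 4.309.
Rounding down gives 12, 6, 4 = 22 seats, so the divisor must be adjusted.
With modified divisor 103700: modified quotas Red 13.343, Blue 6.817, Green 4.647.
Rounding down: Red 13, Blue 6, Green 4 (total 23).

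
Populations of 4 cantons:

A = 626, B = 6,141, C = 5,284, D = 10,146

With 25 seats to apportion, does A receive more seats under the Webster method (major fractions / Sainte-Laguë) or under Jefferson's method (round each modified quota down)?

Webster: A 1, B 7, C 6, D 11.
Jefferson: A 0, B 7, C 6, D 12.
A gets 1 under Webster and 0 under Jefferson.

Webster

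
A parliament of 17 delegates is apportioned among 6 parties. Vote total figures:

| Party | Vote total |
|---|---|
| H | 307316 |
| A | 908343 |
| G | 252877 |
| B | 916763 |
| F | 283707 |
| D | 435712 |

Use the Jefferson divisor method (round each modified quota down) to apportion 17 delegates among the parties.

Standard divisor 3104718/17 ≈ 182630.471; standard quotas: H 1.683, A 4.974, G 1.385, B 5.020, F 1.553, D 2.386.
Rounding down gives 1, 4, 1, 5, 1, 2 = 14 seats, so the divisor must be adjusted.
With modified divisor 152100: modified quotas H 2.020, A 5.972, G 1.663, B 6.027, F 1.865, D 2.865.
Rounding down: H 2, A 5, G 1, B 6, F 1, D 2 (total 17).

H 2; A 5; G 1; B 6; F 1; D 2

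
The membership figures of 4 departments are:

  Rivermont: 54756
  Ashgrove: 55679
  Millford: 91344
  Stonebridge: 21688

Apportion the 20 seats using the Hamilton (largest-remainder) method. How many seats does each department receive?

Total 223467; standard divisor 223467/20 ≈ 11173.35.
Standard quotas: Rivermont 4.9006, Ashgrove 4.9832, Millford 8.1752, Stonebridge 1.9410.
Lower quotas: Rivermont 4, Ashgrove 4, Millford 8, Stonebridge 1 (sum 17, leaving 3 seats).
Remainders in descending order: Ashgrove 0.9832, Stonebridge 0.9410, Rivermont 0.9006, Millford 0.1752.
Largest remainders: Ashgrove, Stonebridge, Rivermont receive the extra seats.

Rivermont=5; Ashgrove=5; Millford=8; Stonebridge=2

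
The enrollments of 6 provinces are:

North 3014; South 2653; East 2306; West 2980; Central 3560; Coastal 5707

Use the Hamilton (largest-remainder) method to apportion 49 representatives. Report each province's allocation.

Standard divisor: 20220 ÷ 49 ≈ 412.653.
Standard quotas: North 7.3040, South 6.4291, East 5.5882, West 7.2216, Central 8.6271, Coastal 13.8300.
Lower quotas: North 7, South 6, East 5, West 7, Central 8, Coastal 13 (sum 46, leaving 3 seats).
Remainders in descending order: Coastal 0.8300, Central 0.6271, East 0.5882, South 0.4291, North 0.3040, West 0.2216.
The surplus seats go to Coastal, Central, East.

North 7; South 6; East 6; West 7; Central 9; Coastal 14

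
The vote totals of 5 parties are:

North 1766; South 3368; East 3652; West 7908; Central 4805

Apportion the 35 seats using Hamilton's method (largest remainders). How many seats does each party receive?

Total 21499; standard divisor 21499/35 ≈ 614.257.
Standard quotas: North 2.8750, South 5.4830, East 5.9454, West 12.8741, Central 7.8225.
Lower quotas: North 2, South 5, East 5, West 12, Central 7 (sum 31, leaving 4 seats).
Remainders in descending order: East 0.9454, North 0.8750, West 0.8741, Central 0.8225, South 0.4830.
The surplus seats go to East, North, West, Central.

North 3, South 5, East 6, West 13, Central 8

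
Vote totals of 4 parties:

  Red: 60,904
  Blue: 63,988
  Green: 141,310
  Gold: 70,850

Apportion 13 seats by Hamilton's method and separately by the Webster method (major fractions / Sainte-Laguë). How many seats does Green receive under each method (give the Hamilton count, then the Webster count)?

5 and 6

Hamilton: Red 2, Blue 3, Green 5, Gold 3.
Webster: Red 2, Blue 2, Green 6, Gold 3.
Green gets 5 under Hamilton and 6 under Webster.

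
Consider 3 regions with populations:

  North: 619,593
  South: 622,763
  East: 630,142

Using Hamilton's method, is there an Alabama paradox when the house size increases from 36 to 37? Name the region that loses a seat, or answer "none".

none

At 36 seats: North 12, South 12, East 12.
At 37 seats: North 12, South 12, East 13.
No region's allocation decreased.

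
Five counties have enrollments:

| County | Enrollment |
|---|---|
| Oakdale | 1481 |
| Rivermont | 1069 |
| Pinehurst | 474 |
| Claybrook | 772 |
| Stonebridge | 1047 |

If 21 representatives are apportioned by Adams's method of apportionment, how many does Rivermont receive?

5

Standard divisor 4843/21 ≈ 230.619; standard quotas: Oakdale 6.422, Rivermont 4.635, Pinehurst 2.055, Claybrook 3.348, Stonebridge 4.540.
Rounding up gives 7, 5, 3, 4, 5 = 24 seats, so the divisor must be adjusted.
With modified divisor 260: modified quotas Oakdale 5.696, Rivermont 4.112, Pinehurst 1.823, Claybrook 2.969, Stonebridge 4.027.
Rounding up: Oakdale 6, Rivermont 5, Pinehurst 2, Claybrook 3, Stonebridge 5 (total 21).
Rivermont receives 5.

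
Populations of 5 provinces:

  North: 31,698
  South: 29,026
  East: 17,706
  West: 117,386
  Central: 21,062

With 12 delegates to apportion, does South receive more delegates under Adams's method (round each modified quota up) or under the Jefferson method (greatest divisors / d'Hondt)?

Adams: North 2, South 2, East 1, West 6, Central 1.
Jefferson: North 2, South 1, East 1, West 7, Central 1.
South gets 2 under Adams and 1 under Jefferson.

Adams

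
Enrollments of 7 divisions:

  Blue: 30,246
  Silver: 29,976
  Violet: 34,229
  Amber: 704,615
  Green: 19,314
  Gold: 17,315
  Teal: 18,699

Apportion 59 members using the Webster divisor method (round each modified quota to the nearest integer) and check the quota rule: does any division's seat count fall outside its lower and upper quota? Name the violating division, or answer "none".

Amber

Standard quotas: Blue 2.089, Silver 2.070, Violet 2.364, Amber 48.657, Green 1.334, Gold 1.196, Teal 1.291.
Webster allocation: Blue 2, Silver 2, Violet 2, Amber 50, Green 1, Gold 1, Teal 1.
Amber has quota 48.657 (lower 48, upper 49) but receives 50 — outside the quota interval.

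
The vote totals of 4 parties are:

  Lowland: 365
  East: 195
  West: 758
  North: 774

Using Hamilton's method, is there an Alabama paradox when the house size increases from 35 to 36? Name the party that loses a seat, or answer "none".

At 35 seats: Lowland 6, East 3, West 13, North 13.
At 36 seats: Lowland 6, East 4, West 13, North 13.
No party's allocation decreased.

none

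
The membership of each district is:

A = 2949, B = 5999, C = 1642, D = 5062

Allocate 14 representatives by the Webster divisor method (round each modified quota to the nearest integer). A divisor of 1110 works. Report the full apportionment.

With modified divisor 1110: modified quotas A 2.657, B 5.405, C 1.479, D 4.560.
Rounding to the nearest integer: A 3, B 5, C 1, D 5 (total 14).

A=3, B=5, C=1, D=5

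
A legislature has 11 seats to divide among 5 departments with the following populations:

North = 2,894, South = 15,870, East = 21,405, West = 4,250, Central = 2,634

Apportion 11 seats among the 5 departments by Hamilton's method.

North: 1, South: 4, East: 5, West: 1, Central: 0

Total 47053; standard divisor 47053/11 ≈ 4277.545.
Standard quotas: North 0.6766, South 3.7101, East 5.0040, West 0.9936, Central 0.6158.
Lower quotas: North 0, South 3, East 5, West 0, Central 0 (sum 8, leaving 3 seats).
Remainders in descending order: West 0.9936, South 0.7101, North 0.6766, Central 0.6158, East 0.0040.
The surplus seats go to West, South, North.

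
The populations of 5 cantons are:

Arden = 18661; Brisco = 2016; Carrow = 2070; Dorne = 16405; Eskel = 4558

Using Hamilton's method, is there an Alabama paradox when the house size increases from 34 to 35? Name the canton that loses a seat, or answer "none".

At 34 seats: Arden 14, Brisco 2, Carrow 2, Dorne 13, Eskel 3.
At 35 seats: Arden 15, Brisco 1, Carrow 2, Dorne 13, Eskel 4.
Brisco drops from 2 to 1.

Brisco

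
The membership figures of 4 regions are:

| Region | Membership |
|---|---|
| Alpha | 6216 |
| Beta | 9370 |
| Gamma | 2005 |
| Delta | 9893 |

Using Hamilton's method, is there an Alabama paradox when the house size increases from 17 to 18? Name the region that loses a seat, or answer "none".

none

At 17 seats: Alpha 4, Beta 6, Gamma 1, Delta 6.
At 18 seats: Alpha 4, Beta 6, Gamma 1, Delta 7.
No region's allocation decreased.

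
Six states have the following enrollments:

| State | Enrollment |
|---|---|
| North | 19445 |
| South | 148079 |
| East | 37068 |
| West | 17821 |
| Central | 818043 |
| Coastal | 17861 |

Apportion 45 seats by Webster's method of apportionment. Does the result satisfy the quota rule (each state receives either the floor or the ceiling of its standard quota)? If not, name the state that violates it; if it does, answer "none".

Standard quotas: North 0.827, South 6.296, East 1.576, West 0.758, Central 34.783, Coastal 0.759.
Webster allocation: North 1, South 6, East 2, West 1, Central 34, Coastal 1.
Every allocation lies between the lower and upper quota.

none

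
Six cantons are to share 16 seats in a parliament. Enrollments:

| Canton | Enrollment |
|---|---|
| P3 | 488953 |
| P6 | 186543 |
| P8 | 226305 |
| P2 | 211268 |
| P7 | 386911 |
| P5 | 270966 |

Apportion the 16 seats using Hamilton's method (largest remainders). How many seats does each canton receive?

P3=4, P6=2, P8=2, P2=2, P7=4, P5=2

Total 1770946; standard divisor 1770946/16 ≈ 110684.125.
Standard quotas: P3 4.4176, P6 1.6854, P8 2.0446, P2 1.9087, P7 3.4956, P5 2.4481.
Lower quotas: P3 4, P6 1, P8 2, P2 1, P7 3, P5 2 (sum 13, leaving 3 seats).
Remainders in descending order: P2 0.9087, P6 0.6854, P7 0.4956, P5 0.4481, P3 0.4176, P8 0.0446.
Largest remainders: P2, P6, P7 receive the extra seats.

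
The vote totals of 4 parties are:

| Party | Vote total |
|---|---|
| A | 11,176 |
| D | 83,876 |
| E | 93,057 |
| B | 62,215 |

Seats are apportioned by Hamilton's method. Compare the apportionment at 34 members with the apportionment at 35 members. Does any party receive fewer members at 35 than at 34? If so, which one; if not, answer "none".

At 34 seats: A 2, D 11, E 13, B 8.
At 35 seats: A 1, D 12, E 13, B 9.
A drops from 2 to 1.

A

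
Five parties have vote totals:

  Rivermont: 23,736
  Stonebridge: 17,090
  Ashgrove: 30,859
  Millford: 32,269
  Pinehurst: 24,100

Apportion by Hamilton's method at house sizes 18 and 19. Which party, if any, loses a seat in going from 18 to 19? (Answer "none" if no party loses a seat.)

At 18 seats: Rivermont 3, Stonebridge 3, Ashgrove 4, Millford 5, Pinehurst 3.
At 19 seats: Rivermont 3, Stonebridge 2, Ashgrove 5, Millford 5, Pinehurst 4.
Stonebridge drops from 3 to 2.

Stonebridge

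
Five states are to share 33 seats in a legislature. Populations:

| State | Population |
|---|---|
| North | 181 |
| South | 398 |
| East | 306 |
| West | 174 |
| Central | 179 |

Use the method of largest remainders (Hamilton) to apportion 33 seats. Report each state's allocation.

North: 5, South: 10, East: 8, West: 5, Central: 5

The standard divisor is 1238/33 ≈ 37.515.
Standard quotas: North 4.825, South 10.609, East 8.157, West 4.638, Central 4.771.
Lower quotas: North 4, South 10, East 8, West 4, Central 4 (sum 30, leaving 3 seats).
Remainders in descending order: North 0.825, Central 0.771, West 0.638, South 0.609, East 0.157.
The surplus seats go to North, Central, West.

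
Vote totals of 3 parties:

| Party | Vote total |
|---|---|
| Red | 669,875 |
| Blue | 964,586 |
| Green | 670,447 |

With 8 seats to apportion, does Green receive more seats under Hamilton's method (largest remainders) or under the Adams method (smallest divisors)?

Hamilton: Red 2, Blue 4, Green 2.
Adams: Red 2, Blue 3, Green 3.
Green gets 2 under Hamilton and 3 under Adams.

Adams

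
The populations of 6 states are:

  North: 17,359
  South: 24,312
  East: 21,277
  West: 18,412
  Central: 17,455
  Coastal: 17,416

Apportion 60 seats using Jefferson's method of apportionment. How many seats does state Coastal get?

9

Standard divisor 116231/60 ≈ 1937.183; standard quotas: North 8.961, South 12.550, East 10.983, West 9.505, Central 9.011, Coastal 8.990.
Rounding down gives 8, 12, 10, 9, 9, 8 = 56 seats, so the divisor must be adjusted.
With modified divisor 1860: modified quotas North 9.333, South 13.071, East 11.439, West 9.899, Central 9.384, Coastal 9.363.
Rounding down: North 9, South 13, East 11, West 9, Central 9, Coastal 9 (total 60).
Coastal receives 9.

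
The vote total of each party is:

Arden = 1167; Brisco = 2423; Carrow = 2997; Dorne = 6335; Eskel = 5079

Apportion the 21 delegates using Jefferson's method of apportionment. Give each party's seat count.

Standard divisor 18001/21 ≈ 857.19; standard quotas: Arden 1.361, Brisco 2.827, Carrow 3.496, Dorne 7.390, Eskel 5.925.
Rounding down gives 1, 2, 3, 7, 5 = 18 seats, so the divisor must be adjusted.
With modified divisor 770: modified quotas Arden 1.516, Brisco 3.147, Carrow 3.892, Dorne 8.227, Eskel 6.596.
Rounding down: Arden 1, Brisco 3, Carrow 3, Dorne 8, Eskel 6 (total 21).

Arden 1; Brisco 3; Carrow 3; Dorne 8; Eskel 6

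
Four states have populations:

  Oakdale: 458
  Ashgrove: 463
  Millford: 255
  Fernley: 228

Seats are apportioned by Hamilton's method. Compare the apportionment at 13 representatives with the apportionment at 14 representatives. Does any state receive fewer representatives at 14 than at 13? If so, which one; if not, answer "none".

Millford

At 13 seats: Oakdale 4, Ashgrove 4, Millford 3, Fernley 2.
At 14 seats: Oakdale 5, Ashgrove 5, Millford 2, Fernley 2.
Millford drops from 3 to 2.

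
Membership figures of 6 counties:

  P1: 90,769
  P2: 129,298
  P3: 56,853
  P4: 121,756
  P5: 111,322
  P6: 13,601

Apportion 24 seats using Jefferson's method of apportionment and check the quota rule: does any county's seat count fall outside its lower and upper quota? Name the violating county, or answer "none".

Standard quotas: P1 4.161, P2 5.927, P3 2.606, P4 5.581, P5 5.103, P6 0.623.
Jefferson allocation: P1 4, P2 6, P3 3, P4 6, P5 5, P6 0.
Every allocation lies between the lower and upper quota.

none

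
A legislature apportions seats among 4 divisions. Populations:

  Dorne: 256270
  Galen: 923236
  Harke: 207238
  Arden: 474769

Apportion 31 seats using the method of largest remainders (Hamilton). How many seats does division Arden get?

8

The standard divisor is 1861513/31 ≈ 60048.806.
Standard quotas: Dorne 4.2677, Galen 15.3748, Harke 3.4512, Arden 7.9064.
Lower quotas: Dorne 4, Galen 15, Harke 3, Arden 7 (sum 29, leaving 2 seats).
Remainders in descending order: Arden 0.9064, Harke 0.4512, Galen 0.3748, Dorne 0.2677.
The surplus seats go to Arden, Harke.
Arden receives 8.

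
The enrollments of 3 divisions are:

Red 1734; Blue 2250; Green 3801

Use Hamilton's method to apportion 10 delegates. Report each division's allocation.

Red: 2; Blue: 3; Green: 5

The standard divisor is 7785/10 ≈ 778.5.
Standard quotas: Red 2.227, Blue 2.890, Green 4.882.
Lower quotas: Red 2, Blue 2, Green 4 (sum 8, leaving 2 seats).
Remainders in descending order: Blue 0.890, Green 0.882, Red 0.227.
The surplus seats go to Blue, Green.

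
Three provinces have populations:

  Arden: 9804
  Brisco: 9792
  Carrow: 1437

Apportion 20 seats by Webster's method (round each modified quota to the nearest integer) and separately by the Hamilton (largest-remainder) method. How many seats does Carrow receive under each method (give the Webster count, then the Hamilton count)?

1 and 2

Webster: Arden 10, Brisco 9, Carrow 1.
Hamilton: Arden 9, Brisco 9, Carrow 2.
Carrow gets 1 under Webster and 2 under Hamilton.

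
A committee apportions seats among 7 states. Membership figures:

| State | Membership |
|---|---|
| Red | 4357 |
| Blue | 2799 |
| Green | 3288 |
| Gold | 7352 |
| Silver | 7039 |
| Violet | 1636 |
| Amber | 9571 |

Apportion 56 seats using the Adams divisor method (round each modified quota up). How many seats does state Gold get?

Standard divisor 36042/56 ≈ 643.607; standard quotas: Red 6.770, Blue 4.349, Green 5.109, Gold 11.423, Silver 10.937, Violet 2.542, Amber 14.871.
Rounding up gives 7, 5, 6, 12, 11, 3, 15 = 59 seats, so the divisor must be adjusted.
With modified divisor 690: modified quotas Red 6.314, Blue 4.057, Green 4.765, Gold 10.655, Silver 10.201, Violet 2.371, Amber 13.871.
Rounding up: Red 7, Blue 5, Green 5, Gold 11, Silver 11, Violet 3, Amber 14 (total 56).
Gold receives 11.

11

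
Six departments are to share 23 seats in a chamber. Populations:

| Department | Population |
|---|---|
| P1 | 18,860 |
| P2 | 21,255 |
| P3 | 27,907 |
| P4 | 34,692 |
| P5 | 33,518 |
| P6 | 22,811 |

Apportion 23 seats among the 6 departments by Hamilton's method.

Standard divisor: 159043 ÷ 23 ≈ 6914.913.
Standard quotas: P1 2.7274, P2 3.0738, P3 4.0358, P4 5.0170, P5 4.8472, P6 3.2988.
Lower quotas: P1 2, P2 3, P3 4, P4 5, P5 4, P6 3 (sum 21, leaving 2 seats).
Remainders in descending order: P5 0.8472, P1 0.7274, P6 0.2988, P2 0.0738, P3 0.0358, P4 0.0170.
The surplus seats go to P5, P1.

P1 3; P2 3; P3 4; P4 5; P5 5; P6 3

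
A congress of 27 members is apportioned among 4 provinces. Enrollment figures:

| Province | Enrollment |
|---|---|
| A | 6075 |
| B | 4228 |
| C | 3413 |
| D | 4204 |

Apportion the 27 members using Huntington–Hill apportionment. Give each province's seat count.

With divisor 651: modified quotas A 9.332, B 6.495, C 5.243, D 6.458.
Geometric-mean thresholds: A √(9·10)=9.487, B √(6·7)=6.481, C √(5·6)=5.477, D √(6·7)=6.481.
Each quota rounded against its threshold gives A 9, B 7, C 5, D 6 (total 27).

A=9, B=7, C=5, D=6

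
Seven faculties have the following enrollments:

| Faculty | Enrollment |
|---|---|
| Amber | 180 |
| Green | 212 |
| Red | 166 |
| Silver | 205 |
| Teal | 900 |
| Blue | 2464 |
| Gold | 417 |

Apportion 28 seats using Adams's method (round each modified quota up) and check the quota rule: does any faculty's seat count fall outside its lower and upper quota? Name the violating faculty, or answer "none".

Standard quotas: Amber 1.109, Green 1.306, Red 1.023, Silver 1.263, Teal 5.546, Blue 15.183, Gold 2.570.
Adams allocation: Amber 1, Green 2, Red 1, Silver 2, Teal 5, Blue 14, Gold 3.
Blue has quota 15.183 (lower 15, upper 16) but receives 14 — outside the quota interval.

Blue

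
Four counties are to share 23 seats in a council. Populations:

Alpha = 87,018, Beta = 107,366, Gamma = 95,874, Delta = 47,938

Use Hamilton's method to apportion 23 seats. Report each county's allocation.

Total 338196; standard divisor 338196/23 ≈ 14704.174.
Standard quotas: Alpha 5.9179, Beta 7.3017, Gamma 6.5202, Delta 3.2602.
Lower quotas: Alpha 5, Beta 7, Gamma 6, Delta 3 (sum 21, leaving 2 seats).
Remainders in descending order: Alpha 0.9179, Gamma 0.5202, Beta 0.3017, Delta 0.2602.
The surplus seats go to Alpha, Gamma.

Alpha 6, Beta 7, Gamma 7, Delta 3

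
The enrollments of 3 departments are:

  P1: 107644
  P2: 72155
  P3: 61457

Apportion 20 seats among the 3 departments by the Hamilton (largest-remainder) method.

Total 241256; standard divisor 241256/20 ≈ 12062.8.
Standard quotas: P1 8.9236, P2 5.9816, P3 5.0948.
Lower quotas: P1 8, P2 5, P3 5 (sum 18, leaving 2 seats).
Remainders in descending order: P2 0.9816, P1 0.9236, P3 0.0948.
Largest remainders: P2, P1 receive the extra seats.

P1=9; P2=6; P3=5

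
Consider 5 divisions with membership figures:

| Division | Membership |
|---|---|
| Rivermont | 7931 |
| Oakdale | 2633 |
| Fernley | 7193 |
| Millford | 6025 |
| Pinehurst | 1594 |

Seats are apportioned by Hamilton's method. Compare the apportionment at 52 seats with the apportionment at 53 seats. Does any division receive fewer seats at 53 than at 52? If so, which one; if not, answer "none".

Oakdale

At 52 seats: Rivermont 16, Oakdale 6, Fernley 15, Millford 12, Pinehurst 3.
At 53 seats: Rivermont 17, Oakdale 5, Fernley 15, Millford 13, Pinehurst 3.
Oakdale drops from 6 to 5.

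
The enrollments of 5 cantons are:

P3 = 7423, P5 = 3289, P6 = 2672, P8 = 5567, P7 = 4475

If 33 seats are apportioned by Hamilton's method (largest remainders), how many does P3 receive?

The standard divisor is 23426/33 ≈ 709.879.
Standard quotas: P3 10.4567, P5 4.6332, P6 3.7640, P8 7.8422, P7 6.3039.
Lower quotas: P3 10, P5 4, P6 3, P8 7, P7 6 (sum 30, leaving 3 seats).
Remainders in descending order: P8 0.8422, P6 0.7640, P5 0.6332, P3 0.4567, P7 0.3039.
Largest remainders: P8, P6, P5 receive the extra seats.
P3 receives 10.

10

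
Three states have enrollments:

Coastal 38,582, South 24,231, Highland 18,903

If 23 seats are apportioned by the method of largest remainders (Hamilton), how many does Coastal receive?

The standard divisor is 81716/23 ≈ 3552.87.
Standard quotas: Coastal 10.8594, South 6.8201, Highland 5.3205.
Lower quotas: Coastal 10, South 6, Highland 5 (sum 21, leaving 2 seats).
Remainders in descending order: Coastal 0.8594, South 0.8201, Highland 0.3205.
The surplus seats go to Coastal, South.
Coastal receives 11.

11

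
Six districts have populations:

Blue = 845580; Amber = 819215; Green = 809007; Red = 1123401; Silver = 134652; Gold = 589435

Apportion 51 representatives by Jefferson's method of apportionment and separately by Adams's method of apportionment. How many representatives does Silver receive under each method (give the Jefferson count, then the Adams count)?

Jefferson: Blue 10, Amber 10, Green 10, Red 13, Silver 1, Gold 7.
Adams: Blue 10, Amber 10, Green 9, Red 13, Silver 2, Gold 7.
Silver gets 1 under Jefferson and 2 under Adams.

1 and 2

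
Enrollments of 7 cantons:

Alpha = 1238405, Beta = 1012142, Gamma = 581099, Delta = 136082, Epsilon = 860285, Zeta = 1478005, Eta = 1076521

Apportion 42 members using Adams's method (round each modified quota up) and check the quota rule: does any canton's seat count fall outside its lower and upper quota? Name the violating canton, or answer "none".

Standard quotas: Alpha 8.149, Beta 6.660, Gamma 3.824, Delta 0.895, Epsilon 5.661, Zeta 9.726, Eta 7.084.
Adams allocation: Alpha 8, Beta 7, Gamma 4, Delta 1, Epsilon 6, Zeta 9, Eta 7.
Every allocation lies between the lower and upper quota.

none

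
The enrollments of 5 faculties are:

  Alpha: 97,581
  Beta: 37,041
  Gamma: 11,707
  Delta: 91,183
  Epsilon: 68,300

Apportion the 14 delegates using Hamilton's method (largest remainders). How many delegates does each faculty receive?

The standard divisor is 305812/14 ≈ 21843.714.
Standard quotas: Alpha 4.4672, Beta 1.6957, Gamma 0.5359, Delta 4.1743, Epsilon 3.1268.
Lower quotas: Alpha 4, Beta 1, Gamma 0, Delta 4, Epsilon 3 (sum 12, leaving 2 seats).
Remainders in descending order: Beta 0.6957, Gamma 0.5359, Alpha 0.4672, Delta 0.1743, Epsilon 0.1268.
Largest remainders: Beta, Gamma receive the extra seats.

Alpha: 4, Beta: 2, Gamma: 1, Delta: 4, Epsilon: 3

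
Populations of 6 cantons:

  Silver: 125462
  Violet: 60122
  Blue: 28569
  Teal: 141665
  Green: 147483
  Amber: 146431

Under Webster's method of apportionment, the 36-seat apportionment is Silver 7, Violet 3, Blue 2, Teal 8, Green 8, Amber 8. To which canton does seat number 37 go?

Green

Priority for the next seat is population ÷ (current seats + 0.5).
Priorities: Silver 16728.267, Violet 17177.714, Blue 11427.600, Teal 16666.471, Green 17350.941, Amber 17227.176.
Highest priority: Green.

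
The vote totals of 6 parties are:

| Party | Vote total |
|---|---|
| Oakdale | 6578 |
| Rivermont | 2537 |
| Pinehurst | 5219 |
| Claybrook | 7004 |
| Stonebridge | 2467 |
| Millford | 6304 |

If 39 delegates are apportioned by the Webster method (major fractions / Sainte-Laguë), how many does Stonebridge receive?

3

Standard divisor 30109/39 ≈ 772.026; standard quotas: Oakdale 8.520, Rivermont 3.286, Pinehurst 6.760, Claybrook 9.072, Stonebridge 3.195, Millford 8.166.
Rounding to the nearest integer gives Oakdale 9, Rivermont 3, Pinehurst 7, Claybrook 9, Stonebridge 3, Millford 8 — total 39, matching the house size, so no adjustment is needed.
Stonebridge receives 3.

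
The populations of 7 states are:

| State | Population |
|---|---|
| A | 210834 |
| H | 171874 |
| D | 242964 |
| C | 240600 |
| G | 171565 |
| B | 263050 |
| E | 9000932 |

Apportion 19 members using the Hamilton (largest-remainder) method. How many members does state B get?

1

The standard divisor is 10301819/19 = 542201.
Standard quotas: A 0.3888, H 0.3170, D 0.4481, C 0.4437, G 0.3164, B 0.4852, E 16.6007.
Lower quotas: A 0, H 0, D 0, C 0, G 0, B 0, E 16 (sum 16, leaving 3 seats).
Remainders in descending order: E 0.6007, B 0.4852, D 0.4481, C 0.4437, A 0.3888, H 0.3170, G 0.3164.
Largest remainders: E, B, D receive the extra seats.
B receives 1.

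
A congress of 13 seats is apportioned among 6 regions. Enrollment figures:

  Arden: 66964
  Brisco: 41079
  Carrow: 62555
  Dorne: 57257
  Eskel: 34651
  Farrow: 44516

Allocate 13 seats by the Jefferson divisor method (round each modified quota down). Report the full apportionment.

Standard divisor 307022/13 ≈ 23617.077; standard quotas: Arden 2.835, Brisco 1.739, Carrow 2.649, Dorne 2.424, Eskel 1.467, Farrow 1.885.
Rounding down gives 2, 1, 2, 2, 1, 1 = 9 seats, so the divisor must be adjusted.
With modified divisor 19800: modified quotas Arden 3.382, Brisco 2.075, Carrow 3.159, Dorne 2.892, Eskel 1.750, Farrow 2.248.
Rounding down: Arden 3, Brisco 2, Carrow 3, Dorne 2, Eskel 1, Farrow 2 (total 13).

Arden 3; Brisco 2; Carrow 3; Dorne 2; Eskel 1; Farrow 2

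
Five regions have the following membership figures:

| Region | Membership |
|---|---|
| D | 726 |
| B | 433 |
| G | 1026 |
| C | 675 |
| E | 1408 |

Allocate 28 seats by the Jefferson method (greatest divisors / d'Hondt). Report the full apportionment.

D 5, B 3, G 7, C 4, E 9

Standard divisor 4268/28 ≈ 152.429; standard quotas: D 4.763, B 2.841, G 6.731, C 4.428, E 9.237.
Rounding down gives 4, 2, 6, 4, 9 = 25 seats, so the divisor must be adjusted.
With modified divisor 143: modified quotas D 5.077, B 3.028, G 7.175, C 4.720, E 9.846.
Rounding down: D 5, B 3, G 7, C 4, E 9 (total 28).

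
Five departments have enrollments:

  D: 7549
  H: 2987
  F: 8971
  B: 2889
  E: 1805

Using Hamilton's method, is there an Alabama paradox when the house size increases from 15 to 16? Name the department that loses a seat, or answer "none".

At 15 seats: D 5, H 2, F 5, B 2, E 1.
At 16 seats: D 5, H 2, F 6, B 2, E 1.
No department's allocation decreased.

none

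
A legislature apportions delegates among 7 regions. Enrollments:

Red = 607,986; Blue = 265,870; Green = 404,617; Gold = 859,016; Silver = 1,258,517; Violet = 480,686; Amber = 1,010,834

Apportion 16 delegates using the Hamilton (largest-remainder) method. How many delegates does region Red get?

The standard divisor is 4887526/16 ≈ 305470.375.
Standard quotas: Red 1.9903, Blue 0.8704, Green 1.3246, Gold 2.8121, Silver 4.1199, Violet 1.5736, Amber 3.3091.
Lower quotas: Red 1, Blue 0, Green 1, Gold 2, Silver 4, Violet 1, Amber 3 (sum 12, leaving 4 seats).
Remainders in descending order: Red 0.9903, Blue 0.8704, Gold 0.8121, Violet 0.5736, Green 0.3246, Amber 0.3091, Silver 0.1199.
The surplus seats go to Red, Blue, Gold, Violet.
Red receives 2.

2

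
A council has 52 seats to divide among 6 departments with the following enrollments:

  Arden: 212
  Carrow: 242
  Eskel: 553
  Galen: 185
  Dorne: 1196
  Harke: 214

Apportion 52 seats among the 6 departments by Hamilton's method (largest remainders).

Standard divisor: 2602 ÷ 52 ≈ 50.038.
Standard quotas: Arden 4.237, Carrow 4.836, Eskel 11.051, Galen 3.697, Dorne 23.902, Harke 4.277.
Lower quotas: Arden 4, Carrow 4, Eskel 11, Galen 3, Dorne 23, Harke 4 (sum 49, leaving 3 seats).
Remainders in descending order: Dorne 0.902, Carrow 0.836, Galen 0.697, Harke 0.277, Arden 0.237, Eskel 0.051.
The surplus seats go to Dorne, Carrow, Galen.

Arden=4, Carrow=5, Eskel=11, Galen=4, Dorne=24, Harke=4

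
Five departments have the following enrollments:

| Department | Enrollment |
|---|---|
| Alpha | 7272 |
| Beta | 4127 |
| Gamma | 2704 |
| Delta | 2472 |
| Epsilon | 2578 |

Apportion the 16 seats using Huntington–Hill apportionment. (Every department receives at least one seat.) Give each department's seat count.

Alpha: 6, Beta: 4, Gamma: 2, Delta: 2, Epsilon: 2

With divisor 1157: modified quotas Alpha 6.285, Beta 3.567, Gamma 2.337, Delta 2.137, Epsilon 2.228.
Geometric-mean thresholds: Alpha √(6·7)=6.481, Beta √(3·4)=3.464, Gamma √(2·3)=2.449, Delta √(2·3)=2.449, Epsilon √(2·3)=2.449.
Each quota rounded against its threshold gives Alpha 6, Beta 4, Gamma 2, Delta 2, Epsilon 2 (total 16).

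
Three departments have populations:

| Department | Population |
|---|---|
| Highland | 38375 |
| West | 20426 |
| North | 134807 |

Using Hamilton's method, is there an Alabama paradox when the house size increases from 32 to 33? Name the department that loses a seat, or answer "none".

At 32 seats: Highland 6, West 4, North 22.
At 33 seats: Highland 7, West 3, North 23.
West drops from 4 to 3.

West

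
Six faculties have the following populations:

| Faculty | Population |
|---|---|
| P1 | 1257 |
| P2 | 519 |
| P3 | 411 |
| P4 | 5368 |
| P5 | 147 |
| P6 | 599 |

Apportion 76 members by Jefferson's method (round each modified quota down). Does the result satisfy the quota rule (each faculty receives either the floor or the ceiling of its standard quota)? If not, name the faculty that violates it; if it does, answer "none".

Standard quotas: P1 11.508, P2 4.752, P3 3.763, P4 49.147, P5 1.346, P6 5.484.
Jefferson allocation: P1 12, P2 4, P3 3, P4 51, P5 1, P6 5.
P4 has quota 49.147 (lower 49, upper 50) but receives 51 — outside the quota interval.

P4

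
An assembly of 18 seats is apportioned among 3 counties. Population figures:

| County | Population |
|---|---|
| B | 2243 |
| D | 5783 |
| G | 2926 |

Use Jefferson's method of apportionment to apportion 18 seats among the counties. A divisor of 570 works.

With modified divisor 570: modified quotas B 3.935, D 10.146, G 5.133.
Rounding down: B 3, D 10, G 5 (total 18).

B 3, D 10, G 5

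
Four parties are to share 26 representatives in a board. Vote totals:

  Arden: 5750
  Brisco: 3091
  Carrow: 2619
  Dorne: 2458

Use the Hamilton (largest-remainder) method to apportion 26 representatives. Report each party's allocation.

Total 13918; standard divisor 13918/26 ≈ 535.308.
Standard quotas: Arden 10.7415, Brisco 5.7742, Carrow 4.8925, Dorne 4.5918.
Lower quotas: Arden 10, Brisco 5, Carrow 4, Dorne 4 (sum 23, leaving 3 seats).
Remainders in descending order: Carrow 0.8925, Brisco 0.7742, Arden 0.7415, Dorne 0.5918.
The surplus seats go to Carrow, Brisco, Arden.

Arden 11; Brisco 6; Carrow 5; Dorne 4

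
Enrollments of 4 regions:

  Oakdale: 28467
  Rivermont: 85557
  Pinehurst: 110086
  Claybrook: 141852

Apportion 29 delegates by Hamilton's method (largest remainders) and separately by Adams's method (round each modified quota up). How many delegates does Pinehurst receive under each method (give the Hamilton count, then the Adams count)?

9 and 8

Hamilton: Oakdale 2, Rivermont 7, Pinehurst 9, Claybrook 11.
Adams: Oakdale 3, Rivermont 7, Pinehurst 8, Claybrook 11.
Pinehurst gets 9 under Hamilton and 8 under Adams.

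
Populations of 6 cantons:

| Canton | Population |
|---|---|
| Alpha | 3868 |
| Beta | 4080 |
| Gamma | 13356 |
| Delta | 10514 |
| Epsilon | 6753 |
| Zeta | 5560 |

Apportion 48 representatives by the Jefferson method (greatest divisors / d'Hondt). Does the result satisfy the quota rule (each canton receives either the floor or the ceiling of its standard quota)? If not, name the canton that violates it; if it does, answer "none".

none

Standard quotas: Alpha 4.207, Beta 4.438, Gamma 14.527, Delta 11.436, Epsilon 7.345, Zeta 6.047.
Jefferson allocation: Alpha 4, Beta 4, Gamma 15, Delta 12, Epsilon 7, Zeta 6.
Every allocation lies between the lower and upper quota.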